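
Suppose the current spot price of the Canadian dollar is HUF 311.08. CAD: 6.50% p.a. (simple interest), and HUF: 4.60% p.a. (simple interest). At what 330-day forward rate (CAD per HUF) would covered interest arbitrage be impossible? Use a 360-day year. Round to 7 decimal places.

T = 330/360 years.
HUF growth factor: 1 + 0.0460×330/360 = 1.0421667.
Growth of 1 CAD over T: 1 + 0.0650×330/360 = 1.0595833.
So F = 311.08 × 1.0421667 / 1.0595833 = 305.9667 (HUF/CAD).
Quoted the other way: 1/305.9667 = 0.0032683 CAD per HUF.

0.0032683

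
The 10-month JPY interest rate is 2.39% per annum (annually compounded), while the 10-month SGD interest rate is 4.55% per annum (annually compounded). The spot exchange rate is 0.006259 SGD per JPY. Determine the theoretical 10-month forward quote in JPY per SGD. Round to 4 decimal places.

157.0145

T = 10/12 years.
SGD accumulates by (1 + 0.0455)^(10/12) = 1.037775382.
JPY accumulates by (1 + 0.0239)^(10/12) = 1.019877363.
CIP: F = S · (grow SGD)/(grow JPY) = 0.006259 × 1.037775382/1.019877363 = 0.00636884036 SGD per JPY.
Quoted the other way: 1/0.00636884036 = 157.0145 JPY per SGD.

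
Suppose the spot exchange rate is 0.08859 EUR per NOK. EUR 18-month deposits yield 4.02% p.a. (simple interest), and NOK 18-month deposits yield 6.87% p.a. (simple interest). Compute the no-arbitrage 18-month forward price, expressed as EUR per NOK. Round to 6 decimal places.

T = 18/12 years.
Growth of 1 EUR over T: 1 + 0.0402×18/12 = 1.060300.
NOK growth factor: 1 + 0.0687×18/12 = 1.103050.
Forward (EUR per NOK) = 0.08859 × 1.060300 / 1.103050 = 0.08515659.

0.085157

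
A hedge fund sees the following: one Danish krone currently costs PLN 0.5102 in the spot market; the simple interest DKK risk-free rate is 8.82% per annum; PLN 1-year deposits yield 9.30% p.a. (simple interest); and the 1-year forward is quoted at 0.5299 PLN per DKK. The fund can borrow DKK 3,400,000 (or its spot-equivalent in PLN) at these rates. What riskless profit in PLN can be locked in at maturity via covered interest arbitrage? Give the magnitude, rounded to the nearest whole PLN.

T = 1 year.
Route A — deposit DKK, sell forward: 3,400,000 × 1.088200 × 0.5299 = PLN 1,960,566.41.
Route B — convert at spot, deposit PLN: 3,400,000 × 0.5102 × 1.093000 = PLN 1,896,005.24.
The quoted forward overvalues DKK, so borrow PLN, buy DKK at spot, deposit the DKK at 8.82%, and sell the proceeds forward at 0.5299.
The gap between the two covered legs is PLN 64,561.

PLN 64,561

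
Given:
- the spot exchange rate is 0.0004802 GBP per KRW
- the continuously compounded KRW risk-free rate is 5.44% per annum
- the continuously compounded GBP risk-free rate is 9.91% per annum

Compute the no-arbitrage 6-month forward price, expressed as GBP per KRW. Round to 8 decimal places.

0.00049105

T = 6/12 years.
GBP accumulates by e^(0.0991×6/12) = 1.0507981.
Growth of 1 KRW over T: e^(0.0544×6/12) = 1.0275733.
Forward (GBP per KRW) = 0.0004802 × 1.0507981 / 1.0275733 = 0.0004910533.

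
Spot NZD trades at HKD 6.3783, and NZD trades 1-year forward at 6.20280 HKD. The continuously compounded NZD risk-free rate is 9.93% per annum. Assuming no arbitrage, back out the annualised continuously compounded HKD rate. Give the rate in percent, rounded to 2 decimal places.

T = 1 year.
By CIP, F/S equals the HKD-to-NZD growth ratio: 6.2028/6.3783 = 0.9724848.
The NZD side grows by e^(0.0993×1) = 1.1043976.
Hence g_HKD = 1.0740099.
r = ln(1.0740099)/1 = 0.071399 → 7.14%.

7.14%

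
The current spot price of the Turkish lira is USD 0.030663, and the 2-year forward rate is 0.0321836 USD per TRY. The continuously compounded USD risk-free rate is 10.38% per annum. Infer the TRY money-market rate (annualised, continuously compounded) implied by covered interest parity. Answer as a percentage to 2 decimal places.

T = 2 years.
F/S = 0.0321836/0.030663 = 1.0495907 = (growth of USD) / (growth of TRY).
USD growth factor: e^(0.1038×2) = 1.2307208.
Hence g_TRY = 1.1725721.
Take logs: ln 1.1725721 / 2 = 0.079600, so 7.96%.

7.96%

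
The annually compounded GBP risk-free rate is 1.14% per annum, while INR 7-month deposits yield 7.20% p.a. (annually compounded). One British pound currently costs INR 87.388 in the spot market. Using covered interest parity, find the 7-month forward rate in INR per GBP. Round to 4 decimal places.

90.4053

T = 7/12 years.
Growth of 1 INR over T: (1 + 0.0720)^(7/12) = 1.04139053.
GBP growth factor: (1 + 0.0114)^(7/12) = 1.00663429.
CIP: F = S · (grow INR)/(grow GBP) = 87.388 × 1.04139053/1.00663429 = 90.405261 INR per GBP.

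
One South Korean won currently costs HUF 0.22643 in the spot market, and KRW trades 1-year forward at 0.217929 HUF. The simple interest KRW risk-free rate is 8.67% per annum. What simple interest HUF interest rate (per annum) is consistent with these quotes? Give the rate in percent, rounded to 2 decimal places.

4.59%

T = 1 year.
CIP gives F = S · g_HUF/g_KRW, so g_HUF/g_KRW = 0.217929/0.22643 = 0.9624564.
The KRW side grows by 1 + 0.0867×1 = 1.086700.
That pins the HUF growth at 1.0459014.
r = (1.0459014 − 1)/1 = 0.045901 → 4.59%.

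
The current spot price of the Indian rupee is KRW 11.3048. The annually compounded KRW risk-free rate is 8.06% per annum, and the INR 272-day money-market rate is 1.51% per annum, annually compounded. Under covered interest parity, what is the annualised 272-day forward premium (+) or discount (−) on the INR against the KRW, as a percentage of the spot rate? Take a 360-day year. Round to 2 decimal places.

+6.40%

T = 272/360 years.
No-arbitrage forward: 11.3048 × 1.0603171 / 1.011388 = 11.8517055 KRW/INR.
Annualised premium = (F − S)/S × (1/T) = (11.8517055 − 11.3048)/11.3048 ÷ (272/360) = 6.40%.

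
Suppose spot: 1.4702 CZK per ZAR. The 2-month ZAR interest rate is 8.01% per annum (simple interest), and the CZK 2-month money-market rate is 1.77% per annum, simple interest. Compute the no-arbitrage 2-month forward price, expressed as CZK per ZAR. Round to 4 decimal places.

1.4551

T = 2/12 years.
CZK accumulates by 1 + 0.0177×2/12 = 1.002950.
ZAR accumulates by 1 + 0.0801×2/12 = 1.013350.
So F = 1.4702 × 1.002950 / 1.013350 = 1.455111 (CZK/ZAR).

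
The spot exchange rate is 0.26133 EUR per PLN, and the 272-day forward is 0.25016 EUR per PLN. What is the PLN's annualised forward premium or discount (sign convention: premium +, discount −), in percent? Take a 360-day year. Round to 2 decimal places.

T = 272/360 years.
PLN trades forward at -4.27429% vs spot over the period.
Annualise by dividing by T: -0.0427429 / (272/360) = -0.056571 → -5.66%.

-5.66%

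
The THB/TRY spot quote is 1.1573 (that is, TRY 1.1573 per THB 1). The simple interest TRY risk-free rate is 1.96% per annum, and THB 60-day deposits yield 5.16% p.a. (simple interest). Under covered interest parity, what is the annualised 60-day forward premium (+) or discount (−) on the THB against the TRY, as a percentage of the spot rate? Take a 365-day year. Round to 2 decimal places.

-3.17%

T = 60/365 years.
F = S · g_TRY/g_THB = 1.1573 × 1.0032219/1.0084822 = 1.1512635.
Annualised premium = (F − S)/S × (1/T) = (1.1512635 − 1.1573)/1.1573 ÷ (60/365) = -3.17%.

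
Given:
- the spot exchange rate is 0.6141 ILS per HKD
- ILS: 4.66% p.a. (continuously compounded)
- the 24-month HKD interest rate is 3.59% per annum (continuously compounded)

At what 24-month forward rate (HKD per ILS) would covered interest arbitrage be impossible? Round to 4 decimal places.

1.5939

T = 2 years.
ILS accumulates by e^(0.0466×2) = 1.0976812.
HKD accumulates by e^(0.0359×2) = 1.0744404.
So F = 0.6141 × 1.0976812 / 1.0744404 = 0.6273834 (ILS/HKD).
Quoted the other way: 1/0.6273834 = 1.5939 HKD per ILS.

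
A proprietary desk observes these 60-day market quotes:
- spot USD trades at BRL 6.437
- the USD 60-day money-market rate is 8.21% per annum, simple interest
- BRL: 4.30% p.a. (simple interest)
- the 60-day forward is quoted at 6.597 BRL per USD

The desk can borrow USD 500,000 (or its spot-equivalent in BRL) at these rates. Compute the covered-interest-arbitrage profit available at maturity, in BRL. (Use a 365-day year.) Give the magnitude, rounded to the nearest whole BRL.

BRL 101,766

T = 60/365 years.
Keep in USD, deliver into the forward: 500,000·1.01349589·6.597 = BRL 3,343,016.19.
Swap to BRL now, deposit: 500,000·6.437·1.007068493 = BRL 3,241,249.94.
The quoted forward overvalues USD, so borrow BRL, buy USD at spot, deposit the USD at 8.21%, and sell the proceeds forward at 6.597.
Profit = 3,343,016.19 − 3,241,249.94 = BRL 101,766.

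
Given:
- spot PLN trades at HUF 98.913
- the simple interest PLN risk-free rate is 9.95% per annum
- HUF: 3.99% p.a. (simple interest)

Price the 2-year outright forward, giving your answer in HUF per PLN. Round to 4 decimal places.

T = 2 years.
HUF growth factor: 1 + 0.0399×2 = 1.079800.
Growth of 1 PLN over T: 1 + 0.0995×2 = 1.199000.
So F = 98.913 × 1.079800 / 1.199000 = 89.079447 (HUF/PLN).

89.0794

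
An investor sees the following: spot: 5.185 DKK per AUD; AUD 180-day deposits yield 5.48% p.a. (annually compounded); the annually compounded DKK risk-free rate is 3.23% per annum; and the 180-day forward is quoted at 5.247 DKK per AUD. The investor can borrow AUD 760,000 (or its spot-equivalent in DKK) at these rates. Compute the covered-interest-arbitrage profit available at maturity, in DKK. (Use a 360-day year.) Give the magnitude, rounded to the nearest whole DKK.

DKK 91,791

T = 180/360 years.
Keep in AUD, deliver into the forward: 760,000·1.027034566·5.247 = DKK 4,095,526.28.
Swap to DKK now, deposit: 760,000·5.185·1.016021653 = DKK 4,003,734.93.
The quoted forward overvalues AUD, so borrow DKK, buy AUD at spot, deposit the AUD at 5.48%, and sell the proceeds forward at 5.247.
Arbitrage profit = |4,095,526.28 − 4,003,734.93| = DKK 91,791.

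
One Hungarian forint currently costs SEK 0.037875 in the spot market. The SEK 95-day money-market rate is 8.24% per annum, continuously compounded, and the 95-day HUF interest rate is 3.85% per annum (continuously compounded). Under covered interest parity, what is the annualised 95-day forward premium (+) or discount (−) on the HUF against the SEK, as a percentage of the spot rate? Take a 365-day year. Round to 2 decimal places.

T = 95/365 years.
F = S · g_SEK/g_HUF = 0.037875 × 1.0216782/1.0100709 = 0.038310243.
(F − S)/S ÷ T = (0.038310243 − 0.037875)/0.037875/(95/365) = 0.044152 → 4.42%.

+4.42%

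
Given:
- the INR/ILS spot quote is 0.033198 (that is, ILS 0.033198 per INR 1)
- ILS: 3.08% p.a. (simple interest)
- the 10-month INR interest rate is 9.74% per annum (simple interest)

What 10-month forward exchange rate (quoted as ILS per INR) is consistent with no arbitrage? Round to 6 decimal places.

0.031494

T = 10/12 years.
Growth of 1 ILS over T: 1 + 0.0308×10/12 = 1.0256667.
Growth of 1 INR over T: 1 + 0.0974×10/12 = 1.0811667.
So F = 0.033198 × 1.0256667 / 1.0811667 = 0.03149383 (ILS/INR).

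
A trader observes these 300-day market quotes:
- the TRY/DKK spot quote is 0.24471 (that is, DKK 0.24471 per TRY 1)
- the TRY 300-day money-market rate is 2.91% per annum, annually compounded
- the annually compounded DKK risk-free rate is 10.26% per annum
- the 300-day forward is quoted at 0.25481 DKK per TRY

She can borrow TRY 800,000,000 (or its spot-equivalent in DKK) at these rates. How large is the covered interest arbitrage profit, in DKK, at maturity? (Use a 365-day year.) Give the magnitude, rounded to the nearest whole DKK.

T = 300/365 years.
Keep in TRY, deliver into the forward: 800,000,000·1.02385653206·0.25481 = DKK 208,711,106.35.
Swap to DKK now, deposit: 800,000,000·0.24471·1.08358778286 = DKK 212,131,813.07.
The quoted forward undervalues TRY, so borrow TRY, convert to DKK at spot, deposit the DKK at 10.26%, and buy TRY forward at 0.25481 to cover the loan.
Arbitrage profit = |208,711,106.35 − 212,131,813.07| = DKK 3,420,707.

DKK 3,420,707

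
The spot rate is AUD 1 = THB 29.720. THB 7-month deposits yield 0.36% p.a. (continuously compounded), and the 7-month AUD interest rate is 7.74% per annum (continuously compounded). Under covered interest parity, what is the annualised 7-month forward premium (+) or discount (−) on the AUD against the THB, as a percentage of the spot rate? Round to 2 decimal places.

T = 7/12 years.
No-arbitrage forward: 29.72 × 1.0021022 / 1.0461848 = 28.467702 THB/AUD.
(F − S)/S ÷ T = (28.467702 − 29.72)/29.72/(7/12) = -0.072234 → -7.22%.

-7.22%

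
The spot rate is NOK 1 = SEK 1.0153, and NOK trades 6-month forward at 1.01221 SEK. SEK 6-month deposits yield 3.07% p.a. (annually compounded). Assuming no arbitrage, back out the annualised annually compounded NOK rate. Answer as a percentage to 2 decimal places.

3.70%

T = 6/12 years.
By CIP, F/S equals the SEK-to-NOK growth ratio: 1.01221/1.0153 = 0.9969566.
The SEK side grows by (1 + 0.0307)^(6/12) = 1.015234.
Hence g_NOK = 1.0183332.
r = 1.0183332^(12/6) − 1 = 0.037003 → 3.70%.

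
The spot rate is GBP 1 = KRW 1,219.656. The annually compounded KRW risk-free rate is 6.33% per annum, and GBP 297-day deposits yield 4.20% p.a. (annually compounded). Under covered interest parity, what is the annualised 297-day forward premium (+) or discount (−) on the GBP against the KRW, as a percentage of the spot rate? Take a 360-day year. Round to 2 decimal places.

T = 297/360 years.
CIP forward (KRW per GBP) = 1219.656 × 1.0519402/1.0345247 = 1240.188056.
(F − S)/S ÷ T = (1240.188056 − 1219.656)/1219.656/(297/360) = 0.020405 → 2.04%.

+2.04%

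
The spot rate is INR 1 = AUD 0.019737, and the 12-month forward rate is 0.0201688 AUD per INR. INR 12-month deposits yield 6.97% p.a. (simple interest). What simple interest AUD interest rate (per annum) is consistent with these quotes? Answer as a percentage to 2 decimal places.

9.31%

T = 1 year.
CIP gives F = S · g_AUD/g_INR, so g_AUD/g_INR = 0.0201688/0.019737 = 1.0218777.
INR growth factor: 1 + 0.0697×1 = 1.069700.
Hence g_AUD = 1.0931026.
(1.0931026 − 1)/T = 0.093103, i.e. 9.31%.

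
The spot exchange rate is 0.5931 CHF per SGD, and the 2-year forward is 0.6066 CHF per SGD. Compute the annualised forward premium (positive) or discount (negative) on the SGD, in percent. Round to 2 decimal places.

+1.14%

T = 2 years.
SGD trades forward at +2.27618% vs spot over the period.
Per annum: 0.0227618 / 2 = 0.011381 = 1.14%.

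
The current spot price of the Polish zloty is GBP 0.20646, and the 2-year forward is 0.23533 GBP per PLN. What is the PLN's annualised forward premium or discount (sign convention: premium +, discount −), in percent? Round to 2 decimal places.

T = 2 years.
PLN trades forward at +13.98334% vs spot over the period.
Per annum: 0.1398334 / 2 = 0.069917 = 6.99%.

+6.99%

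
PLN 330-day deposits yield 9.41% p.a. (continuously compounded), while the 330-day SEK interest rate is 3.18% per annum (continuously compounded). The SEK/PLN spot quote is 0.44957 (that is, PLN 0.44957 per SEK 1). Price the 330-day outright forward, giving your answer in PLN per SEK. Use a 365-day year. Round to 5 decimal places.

T = 330/365 years.
PLN growth factor: e^(0.0941×330/365) = 1.0888006.
SEK accumulates by e^(0.0318×330/365) = 1.029168.
So F = 0.44957 × 1.0888006 / 1.029168 = 0.4756192 (PLN/SEK).

0.47562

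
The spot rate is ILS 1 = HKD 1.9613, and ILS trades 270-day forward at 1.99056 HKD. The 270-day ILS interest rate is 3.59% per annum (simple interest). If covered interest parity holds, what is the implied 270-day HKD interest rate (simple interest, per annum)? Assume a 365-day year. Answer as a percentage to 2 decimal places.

5.66%

T = 270/365 years.
By CIP, F/S equals the HKD-to-ILS growth ratio: 1.99056/1.9613 = 1.0149187.
The ILS side grows by 1 + 0.0359×270/365 = 1.0265562.
Hence g_HKD = 1.0418711.
(1.0418711 − 1)/T = 0.056604, i.e. 5.66%.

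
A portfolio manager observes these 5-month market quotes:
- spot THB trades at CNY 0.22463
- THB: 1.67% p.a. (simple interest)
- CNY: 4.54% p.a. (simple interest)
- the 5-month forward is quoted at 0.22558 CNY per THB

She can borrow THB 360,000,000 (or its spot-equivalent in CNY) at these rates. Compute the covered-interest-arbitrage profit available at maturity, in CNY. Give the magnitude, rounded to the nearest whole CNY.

CNY 622,652

T = 5/12 years.
Invest the THB and cover forward: 360,000,000 × 1.0069583333 × 0.22558 = CNY 81,773,877.90.
Convert at spot and invest in CNY: 360,000,000 × 0.22463 × 1.0189166667 = CNY 82,396,530.30.
The quoted forward undervalues THB, so borrow THB, convert to CNY at spot, deposit the CNY at 4.54%, and buy THB forward at 0.22558 to cover the loan.
Profit = 82,396,530.30 − 81,773,877.90 = CNY 622,652.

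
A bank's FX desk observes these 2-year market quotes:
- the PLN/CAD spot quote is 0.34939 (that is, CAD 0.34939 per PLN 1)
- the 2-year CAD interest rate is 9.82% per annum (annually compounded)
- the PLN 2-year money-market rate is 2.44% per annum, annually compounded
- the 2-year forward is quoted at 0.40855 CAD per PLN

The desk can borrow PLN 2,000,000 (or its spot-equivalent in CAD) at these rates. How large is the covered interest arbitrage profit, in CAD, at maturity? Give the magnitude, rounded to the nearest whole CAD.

T = 2 years.
Keep in PLN, deliver into the forward: 2,000,000·1.04939536·0.40855 = CAD 857,460.95.
Swap to CAD now, deposit: 2,000,000·0.34939·1.20604324 = CAD 842,758.90.
The quoted forward overvalues PLN, so borrow CAD, buy PLN at spot, deposit the PLN at 2.44%, and sell the proceeds forward at 0.40855.
The gap between the two covered legs is CAD 14,702.

CAD 14,702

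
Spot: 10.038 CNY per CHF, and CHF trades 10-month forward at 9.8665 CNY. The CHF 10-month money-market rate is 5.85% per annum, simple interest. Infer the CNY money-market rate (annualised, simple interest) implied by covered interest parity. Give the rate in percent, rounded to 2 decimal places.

T = 10/12 years.
CIP gives F = S · g_CNY/g_CHF, so g_CNY/g_CHF = 9.8665/10.038 = 0.9829149.
The CHF side grows by 1 + 0.0585×10/12 = 1.048750.
That pins the CNY growth at 1.030832.
r = (1.030832 − 1)/(10/12) = 0.036998 → 3.70%.

3.70%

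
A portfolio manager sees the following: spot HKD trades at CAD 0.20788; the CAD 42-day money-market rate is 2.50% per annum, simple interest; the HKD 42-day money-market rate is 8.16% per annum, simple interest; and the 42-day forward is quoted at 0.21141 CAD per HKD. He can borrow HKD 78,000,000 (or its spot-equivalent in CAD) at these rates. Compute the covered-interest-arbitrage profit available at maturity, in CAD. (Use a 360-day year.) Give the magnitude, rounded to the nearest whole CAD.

CAD 385,032

T = 42/360 years.
Route A — deposit HKD, sell forward: 78,000,000 × 1.009520 × 0.21141 = CAD 16,646,964.61.
Route B — convert at spot, deposit CAD: 78,000,000 × 0.20788 × 1.0029166667 = CAD 16,261,932.70.
The quoted forward overvalues HKD, so borrow CAD, buy HKD at spot, deposit the HKD at 8.16%, and sell the proceeds forward at 0.21141.
The gap between the two covered legs is CAD 385,032.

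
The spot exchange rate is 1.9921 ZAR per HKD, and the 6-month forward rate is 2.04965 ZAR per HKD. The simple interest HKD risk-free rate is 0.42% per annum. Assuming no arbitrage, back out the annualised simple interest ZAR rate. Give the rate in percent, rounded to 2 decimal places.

6.21%

T = 6/12 years.
F/S = 2.04965/1.9921 = 1.0288891 = (growth of ZAR) / (growth of HKD).
HKD growth factor: 1 + 0.0042×6/12 = 1.002100.
Hence g_ZAR = 1.0310498.
(1.0310498 − 1)/T = 0.062100, i.e. 6.21%.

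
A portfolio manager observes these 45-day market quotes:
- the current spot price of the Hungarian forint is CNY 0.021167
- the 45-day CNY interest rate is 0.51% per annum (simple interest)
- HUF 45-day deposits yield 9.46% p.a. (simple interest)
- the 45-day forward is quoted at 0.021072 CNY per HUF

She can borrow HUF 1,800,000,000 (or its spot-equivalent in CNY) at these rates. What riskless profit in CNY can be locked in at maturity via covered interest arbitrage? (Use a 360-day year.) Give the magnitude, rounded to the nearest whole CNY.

CNY 253,228

T = 45/360 years.
Invest the HUF and cover forward: 1,800,000,000 × 1.011825 × 0.021072 = CNY 38,378,117.52.
Convert at spot and invest in CNY: 1,800,000,000 × 0.021167 × 1.0006375 = CNY 38,124,889.13.
The quoted forward overvalues HUF, so borrow CNY, buy HUF at spot, deposit the HUF at 9.46%, and sell the proceeds forward at 0.021072.
The gap between the two covered legs is CNY 253,228.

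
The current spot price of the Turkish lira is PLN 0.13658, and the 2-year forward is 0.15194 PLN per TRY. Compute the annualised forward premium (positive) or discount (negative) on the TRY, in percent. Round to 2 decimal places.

+5.62%

T = 2 years.
TRY trades forward at +11.24616% vs spot over the period.
Annualise by dividing by T: 0.1124616 / 2 = 0.056231 → 5.62%.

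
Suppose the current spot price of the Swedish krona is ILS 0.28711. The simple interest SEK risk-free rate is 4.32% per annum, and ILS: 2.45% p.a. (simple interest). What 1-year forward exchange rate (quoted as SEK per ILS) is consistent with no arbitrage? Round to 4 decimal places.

T = 1 year.
Growth of 1 ILS over T: 1 + 0.0245×1 = 1.024500.
SEK growth factor: 1 + 0.0432×1 = 1.043200.
CIP: F = S · (grow ILS)/(grow SEK) = 0.28711 × 1.024500/1.043200 = 0.2819634 ILS per SEK.
Invert for SEK per ILS: 1 / 0.2819634 = 3.5466.

3.5466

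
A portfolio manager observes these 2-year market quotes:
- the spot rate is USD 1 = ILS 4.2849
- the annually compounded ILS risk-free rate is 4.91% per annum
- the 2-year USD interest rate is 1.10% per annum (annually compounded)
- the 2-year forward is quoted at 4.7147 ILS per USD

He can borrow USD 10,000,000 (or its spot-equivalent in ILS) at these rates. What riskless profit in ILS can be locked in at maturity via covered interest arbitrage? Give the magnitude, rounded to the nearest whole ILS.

T = 2 years.
Keep in USD, deliver into the forward: 10,000,000·1.022121·4.7147 = ILS 48,189,938.79.
Swap to ILS now, deposit: 10,000,000·4.2849·1.10061081 = ILS 47,160,072.60.
The quoted forward overvalues USD, so borrow ILS, buy USD at spot, deposit the USD at 1.10%, and sell the proceeds forward at 4.7147.
Arbitrage profit = |48,189,938.79 − 47,160,072.60| = ILS 1,029,866.

ILS 1,029,866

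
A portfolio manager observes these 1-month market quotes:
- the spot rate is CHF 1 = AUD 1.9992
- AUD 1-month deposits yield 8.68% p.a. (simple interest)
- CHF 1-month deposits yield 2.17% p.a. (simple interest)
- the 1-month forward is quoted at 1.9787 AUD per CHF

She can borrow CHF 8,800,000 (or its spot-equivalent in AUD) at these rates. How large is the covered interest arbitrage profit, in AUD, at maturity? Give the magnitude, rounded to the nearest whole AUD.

AUD 276,168

T = 1/12 years.
Route A — deposit CHF, sell forward: 8,800,000 × 1.0018083333 × 1.9787 = AUD 17,444,047.71.
Route B — convert at spot, deposit AUD: 8,800,000 × 1.9992 × 1.0072333333 = AUD 17,720,215.74.
The quoted forward undervalues CHF, so borrow CHF, convert to AUD at spot, deposit the AUD at 8.68%, and buy CHF forward at 1.9787 to cover the loan.
Arbitrage profit = |17,444,047.71 − 17,720,215.74| = AUD 276,168.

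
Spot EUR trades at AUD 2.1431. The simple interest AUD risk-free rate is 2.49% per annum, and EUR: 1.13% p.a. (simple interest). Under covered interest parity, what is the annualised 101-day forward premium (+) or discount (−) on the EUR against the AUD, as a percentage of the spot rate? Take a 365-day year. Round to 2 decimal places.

T = 101/365 years.
CIP forward (AUD per EUR) = 2.1431 × 1.0068901/1.0031268 = 2.1511400.
Annualised premium = (F − S)/S × (1/T) = (2.1511400 − 2.1431)/2.1431 ÷ (101/365) = 1.36%.

+1.36%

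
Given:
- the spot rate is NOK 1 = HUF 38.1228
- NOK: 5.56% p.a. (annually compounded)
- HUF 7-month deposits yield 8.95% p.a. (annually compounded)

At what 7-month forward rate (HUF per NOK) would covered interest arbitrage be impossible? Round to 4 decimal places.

38.8323

T = 7/12 years.
HUF growth factor: (1 + 0.0895)^(7/12) = 1.05127391.
Growth of 1 NOK over T: (1 + 0.0556)^(7/12) = 1.03206719.
Forward (HUF per NOK) = 38.1228 × 1.05127391 / 1.03206719 = 38.832263.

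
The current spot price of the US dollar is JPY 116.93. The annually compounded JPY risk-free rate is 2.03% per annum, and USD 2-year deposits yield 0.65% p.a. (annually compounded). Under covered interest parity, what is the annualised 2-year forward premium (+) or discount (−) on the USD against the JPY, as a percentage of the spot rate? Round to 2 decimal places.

T = 2 years.
CIP forward (JPY per USD) = 116.93 × 1.0410121/1.0130422 = 120.15841.
Annualised premium = (F − S)/S × (1/T) = (120.15841 − 116.93)/116.93 ÷ 2 = 1.38%.

+1.38%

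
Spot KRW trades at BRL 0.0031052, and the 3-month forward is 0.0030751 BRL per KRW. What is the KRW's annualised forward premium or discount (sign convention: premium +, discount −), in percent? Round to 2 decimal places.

T = 3/12 years.
Period premium: (0.0030751 − 0.0031052)/0.0031052 = -0.0096934.
Annualise by dividing by T: -0.0096934 / (3/12) = -0.038774 → -3.88%.

-3.88%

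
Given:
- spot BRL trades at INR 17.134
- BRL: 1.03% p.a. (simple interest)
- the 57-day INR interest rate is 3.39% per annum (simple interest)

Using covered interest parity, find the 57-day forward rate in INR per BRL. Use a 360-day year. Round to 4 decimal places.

17.1979

T = 57/360 years.
Growth of 1 INR over T: 1 + 0.0339×57/360 = 1.0053675.
BRL accumulates by 1 + 0.0103×57/360 = 1.00163083.
CIP: F = S · (grow INR)/(grow BRL) = 17.134 × 1.0053675/1.00163083 = 17.197920 INR per BRL.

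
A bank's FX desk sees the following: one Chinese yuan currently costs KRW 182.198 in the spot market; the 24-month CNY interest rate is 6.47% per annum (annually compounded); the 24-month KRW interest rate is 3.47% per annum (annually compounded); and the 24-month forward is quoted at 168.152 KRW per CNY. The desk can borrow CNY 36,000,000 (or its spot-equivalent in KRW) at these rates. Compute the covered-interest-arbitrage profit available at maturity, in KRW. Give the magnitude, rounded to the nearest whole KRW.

KRW 160,097,608

T = 2 years.
Route A — deposit CNY, sell forward: 36,000,000 × 1.13358609 × 168.152 = KRW 6,862,131,655.40.
Route B — convert at spot, deposit KRW: 36,000,000 × 182.198 × 1.07060409 = KRW 7,022,229,263.63.
The quoted forward undervalues CNY, so borrow CNY, convert to KRW at spot, deposit the KRW at 3.47%, and buy CNY forward at 168.152 to cover the loan.
Profit = 7,022,229,263.63 − 6,862,131,655.40 = KRW 160,097,608.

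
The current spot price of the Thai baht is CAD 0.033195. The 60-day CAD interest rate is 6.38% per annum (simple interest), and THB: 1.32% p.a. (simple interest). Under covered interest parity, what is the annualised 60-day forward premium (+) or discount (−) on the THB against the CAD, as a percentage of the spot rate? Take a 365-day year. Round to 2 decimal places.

+5.05%

T = 60/365 years.
CIP forward (CAD per THB) = 0.033195 × 1.0104877/1.0021699 = 0.033470512.
Annualised premium = (F − S)/S × (1/T) = (0.033470512 − 0.033195)/0.033195 ÷ (60/365) = 5.05%.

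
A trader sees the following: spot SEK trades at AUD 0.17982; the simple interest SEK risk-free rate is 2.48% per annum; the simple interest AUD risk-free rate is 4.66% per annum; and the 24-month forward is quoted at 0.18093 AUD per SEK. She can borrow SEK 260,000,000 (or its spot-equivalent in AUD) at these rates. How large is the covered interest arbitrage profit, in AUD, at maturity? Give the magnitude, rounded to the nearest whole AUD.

T = 2 years.
Invest the SEK and cover forward: 260,000,000 × 1.049600 × 0.18093 = AUD 49,375,073.28.
Convert at spot and invest in AUD: 260,000,000 × 0.17982 × 1.093200 = AUD 51,110,598.24.
The quoted forward undervalues SEK, so borrow SEK, convert to AUD at spot, deposit the AUD at 4.66%, and buy SEK forward at 0.18093 to cover the loan.
Profit = 51,110,598.24 − 49,375,073.28 = AUD 1,735,525.

AUD 1,735,525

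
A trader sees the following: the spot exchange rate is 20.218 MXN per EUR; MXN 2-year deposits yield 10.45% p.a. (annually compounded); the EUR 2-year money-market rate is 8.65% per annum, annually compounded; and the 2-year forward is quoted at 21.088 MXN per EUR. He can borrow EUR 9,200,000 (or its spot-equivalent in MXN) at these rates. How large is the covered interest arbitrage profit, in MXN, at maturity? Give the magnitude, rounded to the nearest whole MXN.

T = 2 years.
Route A — deposit EUR, sell forward: 9,200,000 × 1.18048225 × 21.088 = MXN 229,024,889.13.
Route B — convert at spot, deposit MXN: 9,200,000 × 20.218 × 1.21992025 = MXN 226,911,998.05.
The quoted forward overvalues EUR, so borrow MXN, buy EUR at spot, deposit the EUR at 8.65%, and sell the proceeds forward at 21.088.
Profit = 229,024,889.13 − 226,911,998.05 = MXN 2,112,891.

MXN 2,112,891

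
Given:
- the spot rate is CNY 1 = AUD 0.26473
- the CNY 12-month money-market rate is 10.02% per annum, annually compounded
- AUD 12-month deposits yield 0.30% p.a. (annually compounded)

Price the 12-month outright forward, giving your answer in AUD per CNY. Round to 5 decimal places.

T = 1 year.
AUD accumulates by (1 + 0.0030)^1 = 1.003000.
CNY growth factor: (1 + 0.1002)^1 = 1.100200.
CIP: F = S · (grow AUD)/(grow CNY) = 0.26473 × 1.003000/1.100200 = 0.2413417 AUD per CNY.

0.24134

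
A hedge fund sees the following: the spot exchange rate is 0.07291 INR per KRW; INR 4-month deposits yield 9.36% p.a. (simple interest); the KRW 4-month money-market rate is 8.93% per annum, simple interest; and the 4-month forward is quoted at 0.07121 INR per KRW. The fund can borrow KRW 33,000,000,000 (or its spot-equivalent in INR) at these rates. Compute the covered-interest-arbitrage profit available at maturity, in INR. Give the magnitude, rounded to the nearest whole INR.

INR 61,218,553

T = 4/12 years.
Invest the KRW and cover forward: 33,000,000,000 × 1.029766666667 × 0.07121 = INR 2,419,879,583.00.
Convert at spot and invest in INR: 33,000,000,000 × 0.07291 × 1.031200 = INR 2,481,098,136.00.
The quoted forward undervalues KRW, so borrow KRW, convert to INR at spot, deposit the INR at 9.36%, and buy KRW forward at 0.07121 to cover the loan.
Arbitrage profit = |2,419,879,583.00 − 2,481,098,136.00| = INR 61,218,553.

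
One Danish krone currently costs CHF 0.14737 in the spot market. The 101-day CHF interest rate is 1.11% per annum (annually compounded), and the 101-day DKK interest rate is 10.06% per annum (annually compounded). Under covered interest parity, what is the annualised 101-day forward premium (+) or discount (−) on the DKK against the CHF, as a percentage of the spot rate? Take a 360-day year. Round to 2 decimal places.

T = 101/360 years.
F = S · g_CHF/g_DKK = 0.14737 × 1.0031018/1.0272577 = 0.14390460.
Annualised premium = (F − S)/S × (1/T) = (0.14390460 − 0.14737)/0.14737 ÷ (101/360) = -8.38%.

-8.38%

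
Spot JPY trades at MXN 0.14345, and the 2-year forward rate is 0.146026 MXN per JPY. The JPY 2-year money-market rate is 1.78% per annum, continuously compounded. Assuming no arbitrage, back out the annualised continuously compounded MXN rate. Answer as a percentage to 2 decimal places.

2.67%

T = 2 years.
By CIP, F/S equals the MXN-to-JPY growth ratio: 0.146026/0.14345 = 1.0179575.
JPY growth factor: e^(0.0178×2) = 1.0362413.
So the MXN growth factor = 1.0548496.
Take logs: ln 1.0548496 / 2 = 0.026699, so 2.67%.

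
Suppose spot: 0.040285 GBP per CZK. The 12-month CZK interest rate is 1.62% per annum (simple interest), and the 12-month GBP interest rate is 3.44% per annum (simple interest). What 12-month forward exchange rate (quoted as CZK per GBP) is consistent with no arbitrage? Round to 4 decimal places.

24.3864

T = 1 year.
GBP growth factor: 1 + 0.0344×1 = 1.034400.
CZK accumulates by 1 + 0.0162×1 = 1.016200.
So F = 0.040285 × 1.034400 / 1.016200 = 0.041006499 (GBP/CZK).
Invert for CZK per GBP: 1 / 0.041006499 = 24.3864.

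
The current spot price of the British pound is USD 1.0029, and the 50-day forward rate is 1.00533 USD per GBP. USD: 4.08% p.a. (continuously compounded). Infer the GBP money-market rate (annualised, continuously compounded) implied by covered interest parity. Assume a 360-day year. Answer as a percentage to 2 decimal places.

T = 50/360 years.
F/S = 1.00533/1.0029 = 1.0024230 = (growth of USD) / (growth of GBP).
The USD side grows by e^(0.0408×50/360) = 1.0056828.
So the GBP growth factor = 1.0032519.
Take logs: ln 1.0032519 / (50/360) = 0.023376, so 2.34%.

2.34%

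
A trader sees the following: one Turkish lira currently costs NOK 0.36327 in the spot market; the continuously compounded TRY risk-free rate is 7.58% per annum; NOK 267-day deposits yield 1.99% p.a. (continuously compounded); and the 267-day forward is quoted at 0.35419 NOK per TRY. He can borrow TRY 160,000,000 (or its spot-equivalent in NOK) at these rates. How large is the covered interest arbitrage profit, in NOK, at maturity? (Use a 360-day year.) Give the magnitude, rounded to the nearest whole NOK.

T = 267/360 years.
Invest the TRY and cover forward: 160,000,000 × 1.0578286178 × 0.35419 = NOK 59,947,570.90.
Convert at spot and invest in NOK: 160,000,000 × 0.36327 × 1.014868621 = NOK 58,987,411.83.
The quoted forward overvalues TRY, so borrow NOK, buy TRY at spot, deposit the TRY at 7.58%, and sell the proceeds forward at 0.35419.
The gap between the two covered legs is NOK 960,159.

NOK 960,159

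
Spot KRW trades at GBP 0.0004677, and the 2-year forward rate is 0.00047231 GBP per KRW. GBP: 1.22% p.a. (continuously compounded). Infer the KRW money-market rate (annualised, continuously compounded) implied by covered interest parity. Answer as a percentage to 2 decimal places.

T = 2 years.
CIP gives F = S · g_GBP/g_KRW, so g_GBP/g_KRW = 0.00047231/0.0004677 = 1.0098567.
The GBP side grows by e^(0.0122×2) = 1.0247001.
So the KRW growth factor = 1.0146985.
r = ln(1.0146985)/2 = 0.007296 → 0.73%.

0.73%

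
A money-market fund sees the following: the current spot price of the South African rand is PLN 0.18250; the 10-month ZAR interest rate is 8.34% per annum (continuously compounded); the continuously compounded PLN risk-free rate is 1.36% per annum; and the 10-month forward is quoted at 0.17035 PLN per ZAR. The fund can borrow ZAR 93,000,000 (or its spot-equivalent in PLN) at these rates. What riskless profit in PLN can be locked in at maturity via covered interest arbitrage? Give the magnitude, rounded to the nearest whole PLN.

PLN 183,178

T = 10/12 years.
Keep in ZAR, deliver into the forward: 93,000,000·1.0719720612·0.17035 = PLN 16,982,770.98.
Swap to PLN now, deposit: 93,000,000·0.18250·1.0113977989 = PLN 17,165,949.14.
The quoted forward undervalues ZAR, so borrow ZAR, convert to PLN at spot, deposit the PLN at 1.36%, and buy ZAR forward at 0.17035 to cover the loan.
Profit = 17,165,949.14 − 16,982,770.98 = PLN 183,178.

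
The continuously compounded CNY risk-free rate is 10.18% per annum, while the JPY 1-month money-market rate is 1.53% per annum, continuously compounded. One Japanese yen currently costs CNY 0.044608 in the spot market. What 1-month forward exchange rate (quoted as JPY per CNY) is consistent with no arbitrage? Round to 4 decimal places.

T = 1/12 years.
Growth of 1 CNY over T: e^(0.1018×1/12) = 1.00851942.
Growth of 1 JPY over T: e^(0.0153×1/12) = 1.00127581.
So F = 0.044608 × 1.00851942 / 1.00127581 = 0.044930711 (CNY/JPY).
Quoted the other way: 1/0.044930711 = 22.2565 JPY per CNY.

22.2565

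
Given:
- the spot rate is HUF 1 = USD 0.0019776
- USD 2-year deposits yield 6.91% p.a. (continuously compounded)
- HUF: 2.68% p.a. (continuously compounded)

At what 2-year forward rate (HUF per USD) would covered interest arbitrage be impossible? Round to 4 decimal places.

T = 2 years.
Growth of 1 USD over T: e^(0.0691×2) = 1.148205168.
HUF growth factor: e^(0.0268×2) = 1.055062493.
So F = 0.0019776 × 1.148205168 / 1.055062493 = 0.00215218582 (USD/HUF).
Invert for HUF per USD: 1 / 0.00215218582 = 464.6439.

464.6439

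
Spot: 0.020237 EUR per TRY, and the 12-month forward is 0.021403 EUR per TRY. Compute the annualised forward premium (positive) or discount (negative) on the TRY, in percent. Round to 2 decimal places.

+5.76%

T = 1 year.
(F − S)/S = (0.021403 − 0.020237)/0.020237 = 0.0576172.
×(1/T) gives 5.76% p.a.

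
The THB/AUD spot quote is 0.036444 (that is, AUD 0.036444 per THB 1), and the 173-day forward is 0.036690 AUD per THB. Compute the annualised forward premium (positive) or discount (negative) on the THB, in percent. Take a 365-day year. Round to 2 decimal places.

+1.42%

T = 173/365 years.
THB trades forward at +0.67501% vs spot over the period.
Per annum: 0.0067501 / (173/365) = 0.014242 = 1.42%.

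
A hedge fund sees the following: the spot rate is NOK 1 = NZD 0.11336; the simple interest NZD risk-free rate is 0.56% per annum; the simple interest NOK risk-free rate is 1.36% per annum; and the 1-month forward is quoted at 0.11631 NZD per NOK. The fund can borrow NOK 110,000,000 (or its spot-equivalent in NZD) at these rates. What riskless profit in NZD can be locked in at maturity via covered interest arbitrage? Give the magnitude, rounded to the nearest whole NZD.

T = 1/12 years.
Invest the NOK and cover forward: 110,000,000 × 1.0011333333 × 0.11631 = NZD 12,808,599.98.
Convert at spot and invest in NZD: 110,000,000 × 0.11336 × 1.0004666667 = NZD 12,475,419.15.
The quoted forward overvalues NOK, so borrow NZD, buy NOK at spot, deposit the NOK at 1.36%, and sell the proceeds forward at 0.11631.
The gap between the two covered legs is NZD 333,181.

NZD 333,181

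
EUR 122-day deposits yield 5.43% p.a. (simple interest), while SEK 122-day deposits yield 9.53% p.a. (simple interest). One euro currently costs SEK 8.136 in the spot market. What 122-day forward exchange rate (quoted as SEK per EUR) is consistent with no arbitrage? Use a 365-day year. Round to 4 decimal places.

T = 122/365 years.
Growth of 1 SEK over T: 1 + 0.0953×122/365 = 1.0318537.
EUR growth factor: 1 + 0.0543×122/365 = 1.0181496.
CIP: F = S · (grow SEK)/(grow EUR) = 8.136 × 1.0318537/1.0181496 = 8.245509 SEK per EUR.

8.2455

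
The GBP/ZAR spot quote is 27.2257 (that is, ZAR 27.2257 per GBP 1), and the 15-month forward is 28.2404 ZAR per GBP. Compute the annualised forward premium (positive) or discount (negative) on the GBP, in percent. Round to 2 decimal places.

T = 15/12 years.
GBP trades forward at +3.72699% vs spot over the period.
×(1/T) gives 2.98% p.a.

+2.98%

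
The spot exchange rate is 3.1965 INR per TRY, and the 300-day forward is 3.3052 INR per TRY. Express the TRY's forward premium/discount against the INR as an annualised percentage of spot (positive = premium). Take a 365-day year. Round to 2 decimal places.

T = 300/365 years.
TRY trades forward at +3.40059% vs spot over the period.
×(1/T) gives 4.14% p.a.

+4.14%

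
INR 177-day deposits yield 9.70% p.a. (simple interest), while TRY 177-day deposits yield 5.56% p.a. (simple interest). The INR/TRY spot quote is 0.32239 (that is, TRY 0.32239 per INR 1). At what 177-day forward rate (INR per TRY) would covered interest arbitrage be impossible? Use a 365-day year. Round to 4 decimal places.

3.1625

T = 177/365 years.
TRY accumulates by 1 + 0.0556×177/365 = 1.0269622.
INR growth factor: 1 + 0.0970×177/365 = 1.0470384.
So F = 0.32239 × 1.0269622 / 1.0470384 = 0.3162084 (TRY/INR).
Quoted the other way: 1/0.3162084 = 3.1625 INR per TRY.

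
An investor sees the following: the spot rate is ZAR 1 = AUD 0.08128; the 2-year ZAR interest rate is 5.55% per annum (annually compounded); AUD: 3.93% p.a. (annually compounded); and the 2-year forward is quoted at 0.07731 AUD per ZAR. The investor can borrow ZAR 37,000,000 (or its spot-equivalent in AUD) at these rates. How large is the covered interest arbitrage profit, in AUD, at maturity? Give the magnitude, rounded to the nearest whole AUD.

T = 2 years.
Invest the ZAR and cover forward: 37,000,000 × 1.11408025 × 0.07731 = AUD 3,186,793.13.
Convert at spot and invest in AUD: 37,000,000 × 0.08128 × 1.08014449 = AUD 3,248,383.33.
The quoted forward undervalues ZAR, so borrow ZAR, convert to AUD at spot, deposit the AUD at 3.93%, and buy ZAR forward at 0.07731 to cover the loan.
Arbitrage profit = |3,186,793.13 − 3,248,383.33| = AUD 61,590.

AUD 61,590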